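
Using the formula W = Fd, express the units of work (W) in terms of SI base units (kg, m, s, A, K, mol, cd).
Units of each symbol in W = Fd:
  F (force): kg·m/s²
  d (displacement): m

Multiplying the contributions: [kg·m/s²] · [m]
Adding exponents of each base unit: kg: 1, m: 2, s: -2
SI base units of work: kg·m²/s²

Answer: kg·m²/s²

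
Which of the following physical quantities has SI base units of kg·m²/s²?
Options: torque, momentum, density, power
Checking the SI base units of each option:
  torque (τ = Fr): kg·m²/s²  ✓ matches
  momentum (p = mv): kg·m/s  ✗
  density (ρ = m/V): kg/m³  ✗
  power (P = W/t): kg·m²/s³  ✗

Only torque has units kg·m²/s².

Answer: torque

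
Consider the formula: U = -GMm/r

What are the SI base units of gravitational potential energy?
Units of each symbol in U = -GMm/r:
  G (gravitational constant): m³/(kg·s²)
  M (mass): kg
  m (mass): kg
  r (distance): m  → in the denominator, contributes 1/m
  The minus sign does not affect the units.

Multiplying the contributions: [m³/(kg·s²)] · [kg] · [kg] · [1/m]
Adding exponents of each base unit: kg: 1, m: 2, s: -2
SI base units of gravitational potential energy: kg·m²/s²

Answer: kg·m²/s²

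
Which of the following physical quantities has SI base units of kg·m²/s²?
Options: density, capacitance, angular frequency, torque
Checking the SI base units of each option:
  density (ρ = m/V): kg/m³  ✗
  capacitance (C = Q/V): s⁴·A²/(kg·m²)  ✗
  angular frequency (ω = 2πf): 1/s  ✗
  torque (τ = Fr): kg·m²/s²  ✓ matches

Only torque has units kg·m²/s².

Answer: torque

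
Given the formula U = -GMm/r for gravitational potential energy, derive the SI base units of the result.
Units of each symbol in U = -GMm/r:
  G (gravitational constant): m³/(kg·s²)
  M (mass): kg
  m (mass): kg
  r (distance): m  → in the denominator, contributes 1/m
  The minus sign does not affect the units.

Multiplying the contributions: [m³/(kg·s²)] · [kg] · [kg] · [1/m]
Adding exponents of each base unit: kg: 1, m: 2, s: -2
SI base units of gravitational potential energy: kg·m²/s²

Answer: kg·m²/s²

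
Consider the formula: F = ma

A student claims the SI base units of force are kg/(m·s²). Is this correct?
Units of each symbol in F = ma:
  m (mass): kg
  a (acceleration): m/s²

Multiplying the contributions: [kg] · [m/s²]
Adding exponents of each base unit: kg: 1, m: 1, s: -2
SI base units of force: kg·m/s²

The claimed units kg/(m·s²) (exponents kg: 1, m: -1, s: -2) do not match the derived units kg·m/s² (exponents kg: 1, m: 1, s: -2), so the claim is incorrect.

Answer: No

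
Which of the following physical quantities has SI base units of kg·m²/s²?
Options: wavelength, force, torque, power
Checking the SI base units of each option:
  wavelength (λ = v/f): m  ✗
  force (F = ma): kg·m/s²  ✗
  torque (τ = Fr): kg·m²/s²  ✓ matches
  power (P = W/t): kg·m²/s³  ✗

Only torque has units kg·m²/s².

Answer: torque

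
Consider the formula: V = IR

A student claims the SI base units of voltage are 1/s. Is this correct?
Units of each symbol in V = IR:
  I (current): A
  R (resistance, in ohms): kg·m²/(s³·A²)

Multiplying the contributions: [A] · [kg·m²/(s³·A²)]
Adding exponents of each base unit: kg: 1, m: 2, s: -3, A: -1
SI base units of voltage: kg·m²/(s³·A)

The claimed units 1/s (exponents s: -1) do not match the derived units kg·m²/(s³·A) (exponents kg: 1, m: 2, s: -3, A: -1), so the claim is incorrect.

Answer: No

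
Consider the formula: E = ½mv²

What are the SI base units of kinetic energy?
Units of each symbol in E = ½mv²:
  m (mass): kg
  v (speed): m/s  → to the power 2, contributes m²/s²
  The factor ½ is dimensionless.

Multiplying the contributions: [kg] · [m²/s²]
Adding exponents of each base unit: kg: 1, m: 2, s: -2
SI base units of kinetic energy: kg·m²/s²

Answer: kg·m²/s²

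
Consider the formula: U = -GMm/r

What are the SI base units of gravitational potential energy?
Units of each symbol in U = -GMm/r:
  G (gravitational constant): m³/(kg·s²)
  M (mass): kg
  m (mass): kg
  r (distance): m  → in the denominator, contributes 1/m
  The minus sign does not affect the units.

Multiplying the contributions: [m³/(kg·s²)] · [kg] · [kg] · [1/m]
Adding exponents of each base unit: kg: 1, m: 2, s: -2
SI base units of gravitational potential energy: kg·m²/s²

Answer: kg·m²/s²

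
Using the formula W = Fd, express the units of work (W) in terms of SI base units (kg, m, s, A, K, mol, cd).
Units of each symbol in W = Fd:
  F (force): kg·m/s²
  d (displacement): m

Multiplying the contributions: [kg·m/s²] · [m]
Adding exponents of each base unit: kg: 1, m: 2, s: -2
SI base units of work: kg·m²/s²

Answer: kg·m²/s²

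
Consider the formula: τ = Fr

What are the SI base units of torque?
Units of each symbol in τ = Fr:
  F (force): kg·m/s²
  r (lever arm): m

Multiplying the contributions: [kg·m/s²] · [m]
Adding exponents of each base unit: kg: 1, m: 2, s: -2
SI base units of torque: kg·m²/s²

Answer: kg·m²/s²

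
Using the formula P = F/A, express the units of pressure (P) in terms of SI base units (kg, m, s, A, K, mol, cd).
Units of each symbol in P = F/A:
  F (force): kg·m/s²
  A (area): m²  → in the denominator, contributes 1/m²

Multiplying the contributions: [kg·m/s²] · [1/m²]
Adding exponents of each base unit: kg: 1, m: -1, s: -2
SI base units of pressure: kg/(m·s²)

Answer: kg/(m·s²)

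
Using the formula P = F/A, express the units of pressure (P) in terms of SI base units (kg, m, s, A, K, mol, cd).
Units of each symbol in P = F/A:
  F (force): kg·m/s²
  A (area): m²  → in the denominator, contributes 1/m²

Multiplying the contributions: [kg·m/s²] · [1/m²]
Adding exponents of each base unit: kg: 1, m: -1, s: -2
SI base units of pressure: kg/(m·s²)

Answer: kg/(m·s²)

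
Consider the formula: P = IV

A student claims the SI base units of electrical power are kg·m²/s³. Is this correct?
Units of each symbol in P = IV:
  I (current): A
  V (voltage, in volts): kg·m²/(s³·A)

Multiplying the contributions: [A] · [kg·m²/(s³·A)]
Adding exponents of each base unit: kg: 1, m: 2, s: -3
SI base units of electrical power: kg·m²/s³

The claimed units kg·m²/s³ match the derived units, so the claim is correct.

Answer: Yes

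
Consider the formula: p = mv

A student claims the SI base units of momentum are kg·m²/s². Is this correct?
Units of each symbol in p = mv:
  m (mass): kg
  v (velocity): m/s

Multiplying the contributions: [kg] · [m/s]
Adding exponents of each base unit: kg: 1, m: 1, s: -1
SI base units of momentum: kg·m/s

The claimed units kg·m²/s² (exponents kg: 1, m: 2, s: -2) do not match the derived units kg·m/s (exponents kg: 1, m: 1, s: -1), so the claim is incorrect.

Answer: No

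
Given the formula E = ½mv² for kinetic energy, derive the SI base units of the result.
Units of each symbol in E = ½mv²:
  m (mass): kg
  v (speed): m/s  → to the power 2, contributes m²/s²
  The factor ½ is dimensionless.

Multiplying the contributions: [kg] · [m²/s²]
Adding exponents of each base unit: kg: 1, m: 2, s: -2
SI base units of kinetic energy: kg·m²/s²

Answer: kg·m²/s²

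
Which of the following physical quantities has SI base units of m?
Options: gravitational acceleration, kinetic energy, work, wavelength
Checking the SI base units of each option:
  gravitational acceleration (g = GM/r²): m/s²  ✗
  kinetic energy (E = ½mv²): kg·m²/s²  ✗
  work (W = Fd): kg·m²/s²  ✗
  wavelength (λ = v/f): m  ✓ matches

Only wavelength has units m.

Answer: wavelength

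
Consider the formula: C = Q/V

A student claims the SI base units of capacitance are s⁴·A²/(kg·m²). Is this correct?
Units of each symbol in C = Q/V:
  Q (charge, in coulombs): s·A
  V (voltage, in volts): kg·m²/(s³·A)  → in the denominator, contributes s³·A/(kg·m²)

Multiplying the contributions: [s·A] · [s³·A/(kg·m²)]
Adding exponents of each base unit: kg: -1, m: -2, s: 4, A: 2
SI base units of capacitance: s⁴·A²/(kg·m²)

The claimed units s⁴·A²/(kg·m²) match the derived units, so the claim is correct.

Answer: Yes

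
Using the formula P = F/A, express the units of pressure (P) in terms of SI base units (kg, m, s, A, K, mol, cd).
Units of each symbol in P = F/A:
  F (force): kg·m/s²
  A (area): m²  → in the denominator, contributes 1/m²

Multiplying the contributions: [kg·m/s²] · [1/m²]
Adding exponents of each base unit: kg: 1, m: -1, s: -2
SI base units of pressure: kg/(m·s²)

Answer: kg/(m·s²)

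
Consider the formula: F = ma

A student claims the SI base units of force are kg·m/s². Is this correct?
Units of each symbol in F = ma:
  m (mass): kg
  a (acceleration): m/s²

Multiplying the contributions: [kg] · [m/s²]
Adding exponents of each base unit: kg: 1, m: 1, s: -2
SI base units of force: kg·m/s²

The claimed units kg·m/s² match the derived units, so the claim is correct.

Answer: Yes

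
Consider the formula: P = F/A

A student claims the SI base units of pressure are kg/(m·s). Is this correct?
Units of each symbol in P = F/A:
  F (force): kg·m/s²
  A (area): m²  → in the denominator, contributes 1/m²

Multiplying the contributions: [kg·m/s²] · [1/m²]
Adding exponents of each base unit: kg: 1, m: -1, s: -2
SI base units of pressure: kg/(m·s²)

The claimed units kg/(m·s) (exponents kg: 1, m: -1, s: -1) do not match the derived units kg/(m·s²) (exponents kg: 1, m: -1, s: -2), so the claim is incorrect.

Answer: No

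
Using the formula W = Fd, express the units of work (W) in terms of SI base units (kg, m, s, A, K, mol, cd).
Units of each symbol in W = Fd:
  F (force): kg·m/s²
  d (displacement): m

Multiplying the contributions: [kg·m/s²] · [m]
Adding exponents of each base unit: kg: 1, m: 2, s: -2
SI base units of work: kg·m²/s²

Answer: kg·m²/s²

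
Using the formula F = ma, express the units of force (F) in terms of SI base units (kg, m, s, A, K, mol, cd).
Units of each symbol in F = ma:
  m (mass): kg
  a (acceleration): m/s²

Multiplying the contributions: [kg] · [m/s²]
Adding exponents of each base unit: kg: 1, m: 1, s: -2
SI base units of force: kg·m/s²

Answer: kg·m/s²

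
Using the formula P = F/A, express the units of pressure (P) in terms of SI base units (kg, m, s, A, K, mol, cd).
Units of each symbol in P = F/A:
  F (force): kg·m/s²
  A (area): m²  → in the denominator, contributes 1/m²

Multiplying the contributions: [kg·m/s²] · [1/m²]
Adding exponents of each base unit: kg: 1, m: -1, s: -2
SI base units of pressure: kg/(m·s²)

Answer: kg/(m·s²)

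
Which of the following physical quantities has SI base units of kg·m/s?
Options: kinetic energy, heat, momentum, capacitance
Checking the SI base units of each option:
  kinetic energy (E = ½mv²): kg·m²/s²  ✗
  heat (Q = mcΔT): kg·m²/s²  ✗
  momentum (p = mv): kg·m/s  ✓ matches
  capacitance (C = Q/V): s⁴·A²/(kg·m²)  ✗

Only momentum has units kg·m/s.

Answer: momentum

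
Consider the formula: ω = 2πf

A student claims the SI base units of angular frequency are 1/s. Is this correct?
Units of each symbol in ω = 2πf:
  f (frequency): 1/s
  The factor 2π is dimensionless.

Multiplying the contributions: [1/s]
Adding exponents of each base unit: s: -1
SI base units of angular frequency: 1/s

The claimed units 1/s match the derived units, so the claim is correct.

Answer: Yes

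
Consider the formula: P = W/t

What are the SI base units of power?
Units of each symbol in P = W/t:
  W (work): kg·m²/s²
  t (time): s  → in the denominator, contributes 1/s

Multiplying the contributions: [kg·m²/s²] · [1/s]
Adding exponents of each base unit: kg: 1, m: 2, s: -3
SI base units of power: kg·m²/s³

Answer: kg·m²/s³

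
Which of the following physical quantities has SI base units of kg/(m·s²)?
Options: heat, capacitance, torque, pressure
Checking the SI base units of each option:
  heat (Q = mcΔT): kg·m²/s²  ✗
  capacitance (C = Q/V): s⁴·A²/(kg·m²)  ✗
  torque (τ = Fr): kg·m²/s²  ✗
  pressure (P = F/A): kg/(m·s²)  ✓ matches

Only pressure has units kg/(m·s²).

Answer: pressure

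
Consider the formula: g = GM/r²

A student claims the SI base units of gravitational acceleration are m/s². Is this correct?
Units of each symbol in g = GM/r²:
  G (gravitational constant): m³/(kg·s²)
  M (mass): kg
  r (distance): m  → to the power 2 in the denominator, contributes 1/m²

Multiplying the contributions: [m³/(kg·s²)] · [kg] · [1/m²]
Adding exponents of each base unit: m: 1, s: -2
SI base units of gravitational acceleration: m/s²

The claimed units m/s² match the derived units, so the claim is correct.

Answer: Yes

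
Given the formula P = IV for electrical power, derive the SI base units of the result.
Units of each symbol in P = IV:
  I (current): A
  V (voltage, in volts): kg·m²/(s³·A)

Multiplying the contributions: [A] · [kg·m²/(s³·A)]
Adding exponents of each base unit: kg: 1, m: 2, s: -3
SI base units of electrical power: kg·m²/s³

Answer: kg·m²/s³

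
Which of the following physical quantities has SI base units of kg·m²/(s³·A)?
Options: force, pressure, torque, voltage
Checking the SI base units of each option:
  force (F = ma): kg·m/s²  ✗
  pressure (P = F/A): kg/(m·s²)  ✗
  torque (τ = Fr): kg·m²/s²  ✗
  voltage (V = IR): kg·m²/(s³·A)  ✓ matches

Only voltage has units kg·m²/(s³·A).

Answer: voltage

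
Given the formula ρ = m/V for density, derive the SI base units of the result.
Units of each symbol in ρ = m/V:
  m (mass): kg
  V (volume): m³  → in the denominator, contributes 1/m³

Multiplying the contributions: [kg] · [1/m³]
Adding exponents of each base unit: kg: 1, m: -3
SI base units of density: kg/m³

Answer: kg/m³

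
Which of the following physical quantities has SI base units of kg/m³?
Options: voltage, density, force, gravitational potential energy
Checking the SI base units of each option:
  voltage (V = IR): kg·m²/(s³·A)  ✗
  density (ρ = m/V): kg/m³  ✓ matches
  force (F = ma): kg·m/s²  ✗
  gravitational potential energy (U = -GMm/r): kg·m²/s²  ✗

Only density has units kg/m³.

Answer: density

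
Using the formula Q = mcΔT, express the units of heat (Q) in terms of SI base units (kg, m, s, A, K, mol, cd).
Units of each symbol in Q = mcΔT:
  m (mass): kg
  c (specific heat capacity, in J/(kg·K)): m²/(s²·K)
  ΔT (temperature change): K

Multiplying the contributions: [kg] · [m²/(s²·K)] · [K]
Adding exponents of each base unit: kg: 1, m: 2, s: -2
SI base units of heat: kg·m²/s²

Answer: kg·m²/s²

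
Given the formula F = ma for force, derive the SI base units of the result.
Units of each symbol in F = ma:
  m (mass): kg
  a (acceleration): m/s²

Multiplying the contributions: [kg] · [m/s²]
Adding exponents of each base unit: kg: 1, m: 1, s: -2
SI base units of force: kg·m/s²

Answer: kg·m/s²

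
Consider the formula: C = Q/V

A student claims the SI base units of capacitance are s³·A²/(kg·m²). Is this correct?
Units of each symbol in C = Q/V:
  Q (charge, in coulombs): s·A
  V (voltage, in volts): kg·m²/(s³·A)  → in the denominator, contributes s³·A/(kg·m²)

Multiplying the contributions: [s·A] · [s³·A/(kg·m²)]
Adding exponents of each base unit: kg: -1, m: -2, s: 4, A: 2
SI base units of capacitance: s⁴·A²/(kg·m²)

The claimed units s³·A²/(kg·m²) (exponents kg: -1, m: -2, s: 3, A: 2) do not match the derived units s⁴·A²/(kg·m²) (exponents kg: -1, m: -2, s: 4, A: 2), so the claim is incorrect.

Answer: No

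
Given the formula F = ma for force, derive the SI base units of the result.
Units of each symbol in F = ma:
  m (mass): kg
  a (acceleration): m/s²

Multiplying the contributions: [kg] · [m/s²]
Adding exponents of each base unit: kg: 1, m: 1, s: -2
SI base units of force: kg·m/s²

Answer: kg·m/s²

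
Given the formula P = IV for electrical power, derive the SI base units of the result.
Units of each symbol in P = IV:
  I (current): A
  V (voltage, in volts): kg·m²/(s³·A)

Multiplying the contributions: [A] · [kg·m²/(s³·A)]
Adding exponents of each base unit: kg: 1, m: 2, s: -3
SI base units of electrical power: kg·m²/s³

Answer: kg·m²/s³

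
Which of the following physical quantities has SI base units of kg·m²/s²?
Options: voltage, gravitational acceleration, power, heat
Checking the SI base units of each option:
  voltage (V = IR): kg·m²/(s³·A)  ✗
  gravitational acceleration (g = GM/r²): m/s²  ✗
  power (P = W/t): kg·m²/s³  ✗
  heat (Q = mcΔT): kg·m²/s²  ✓ matches

Only heat has units kg·m²/s².

Answer: heat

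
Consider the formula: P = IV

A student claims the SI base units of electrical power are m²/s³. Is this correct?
Units of each symbol in P = IV:
  I (current): A
  V (voltage, in volts): kg·m²/(s³·A)

Multiplying the contributions: [A] · [kg·m²/(s³·A)]
Adding exponents of each base unit: kg: 1, m: 2, s: -3
SI base units of electrical power: kg·m²/s³

The claimed units m²/s³ (exponents m: 2, s: -3) do not match the derived units kg·m²/s³ (exponents kg: 1, m: 2, s: -3), so the claim is incorrect.

Answer: No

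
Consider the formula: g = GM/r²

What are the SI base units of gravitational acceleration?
Units of each symbol in g = GM/r²:
  G (gravitational constant): m³/(kg·s²)
  M (mass): kg
  r (distance): m  → to the power 2 in the denominator, contributes 1/m²

Multiplying the contributions: [m³/(kg·s²)] · [kg] · [1/m²]
Adding exponents of each base unit: m: 1, s: -2
SI base units of gravitational acceleration: m/s²

Answer: m/s²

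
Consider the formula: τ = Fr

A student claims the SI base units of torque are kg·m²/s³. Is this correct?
Units of each symbol in τ = Fr:
  F (force): kg·m/s²
  r (lever arm): m

Multiplying the contributions: [kg·m/s²] · [m]
Adding exponents of each base unit: kg: 1, m: 2, s: -2
SI base units of torque: kg·m²/s²

The claimed units kg·m²/s³ (exponents kg: 1, m: 2, s: -3) do not match the derived units kg·m²/s² (exponents kg: 1, m: 2, s: -2), so the claim is incorrect.

Answer: No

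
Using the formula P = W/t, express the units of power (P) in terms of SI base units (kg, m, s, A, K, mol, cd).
Units of each symbol in P = W/t:
  W (work): kg·m²/s²
  t (time): s  → in the denominator, contributes 1/s

Multiplying the contributions: [kg·m²/s²] · [1/s]
Adding exponents of each base unit: kg: 1, m: 2, s: -3
SI base units of power: kg·m²/s³

Answer: kg·m²/s³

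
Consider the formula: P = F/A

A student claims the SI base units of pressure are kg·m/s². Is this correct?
Units of each symbol in P = F/A:
  F (force): kg·m/s²
  A (area): m²  → in the denominator, contributes 1/m²

Multiplying the contributions: [kg·m/s²] · [1/m²]
Adding exponents of each base unit: kg: 1, m: -1, s: -2
SI base units of pressure: kg/(m·s²)

The claimed units kg·m/s² (exponents kg: 1, m: 1, s: -2) do not match the derived units kg/(m·s²) (exponents kg: 1, m: -1, s: -2), so the claim is incorrect.

Answer: No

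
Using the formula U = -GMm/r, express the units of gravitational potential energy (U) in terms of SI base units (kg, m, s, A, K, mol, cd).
Units of each symbol in U = -GMm/r:
  G (gravitational constant): m³/(kg·s²)
  M (mass): kg
  m (mass): kg
  r (distance): m  → in the denominator, contributes 1/m
  The minus sign does not affect the units.

Multiplying the contributions: [m³/(kg·s²)] · [kg] · [kg] · [1/m]
Adding exponents of each base unit: kg: 1, m: 2, s: -2
SI base units of gravitational potential energy: kg·m²/s²

Answer: kg·m²/s²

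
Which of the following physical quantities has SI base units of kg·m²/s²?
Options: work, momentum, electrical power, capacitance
Checking the SI base units of each option:
  work (W = Fd): kg·m²/s²  ✓ matches
  momentum (p = mv): kg·m/s  ✗
  electrical power (P = IV): kg·m²/s³  ✗
  capacitance (C = Q/V): s⁴·A²/(kg·m²)  ✗

Only work has units kg·m²/s².

Answer: work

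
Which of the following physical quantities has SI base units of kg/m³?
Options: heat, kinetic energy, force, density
Checking the SI base units of each option:
  heat (Q = mcΔT): kg·m²/s²  ✗
  kinetic energy (E = ½mv²): kg·m²/s²  ✗
  force (F = ma): kg·m/s²  ✗
  density (ρ = m/V): kg/m³  ✓ matches

Only density has units kg/m³.

Answer: density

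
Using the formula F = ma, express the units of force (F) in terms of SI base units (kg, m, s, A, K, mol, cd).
Units of each symbol in F = ma:
  m (mass): kg
  a (acceleration): m/s²

Multiplying the contributions: [kg] · [m/s²]
Adding exponents of each base unit: kg: 1, m: 1, s: -2
SI base units of force: kg·m/s²

Answer: kg·m/s²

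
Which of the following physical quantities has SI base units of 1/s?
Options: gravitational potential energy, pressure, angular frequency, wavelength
Checking the SI base units of each option:
  gravitational potential energy (U = -GMm/r): kg·m²/s²  ✗
  pressure (P = F/A): kg/(m·s²)  ✗
  angular frequency (ω = 2πf): 1/s  ✓ matches
  wavelength (λ = v/f): m  ✗

Only angular frequency has units 1/s.

Answer: angular frequency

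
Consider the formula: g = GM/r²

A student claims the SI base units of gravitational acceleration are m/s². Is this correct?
Units of each symbol in g = GM/r²:
  G (gravitational constant): m³/(kg·s²)
  M (mass): kg
  r (distance): m  → to the power 2 in the denominator, contributes 1/m²

Multiplying the contributions: [m³/(kg·s²)] · [kg] · [1/m²]
Adding exponents of each base unit: m: 1, s: -2
SI base units of gravitational acceleration: m/s²

The claimed units m/s² match the derived units, so the claim is correct.

Answer: Yes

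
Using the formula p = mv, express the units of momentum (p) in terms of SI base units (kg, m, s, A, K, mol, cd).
Units of each symbol in p = mv:
  m (mass): kg
  v (velocity): m/s

Multiplying the contributions: [kg] · [m/s]
Adding exponents of each base unit: kg: 1, m: 1, s: -1
SI base units of momentum: kg·m/s

Answer: kg·m/s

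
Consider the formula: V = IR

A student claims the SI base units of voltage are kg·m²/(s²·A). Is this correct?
Units of each symbol in V = IR:
  I (current): A
  R (resistance, in ohms): kg·m²/(s³·A²)

Multiplying the contributions: [A] · [kg·m²/(s³·A²)]
Adding exponents of each base unit: kg: 1, m: 2, s: -3, A: -1
SI base units of voltage: kg·m²/(s³·A)

The claimed units kg·m²/(s²·A) (exponents kg: 1, m: 2, s: -2, A: -1) do not match the derived units kg·m²/(s³·A) (exponents kg: 1, m: 2, s: -3, A: -1), so the claim is incorrect.

Answer: No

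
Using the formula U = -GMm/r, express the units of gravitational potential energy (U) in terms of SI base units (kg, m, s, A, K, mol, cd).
Units of each symbol in U = -GMm/r:
  G (gravitational constant): m³/(kg·s²)
  M (mass): kg
  m (mass): kg
  r (distance): m  → in the denominator, contributes 1/m
  The minus sign does not affect the units.

Multiplying the contributions: [m³/(kg·s²)] · [kg] · [kg] · [1/m]
Adding exponents of each base unit: kg: 1, m: 2, s: -2
SI base units of gravitational potential energy: kg·m²/s²

Answer: kg·m²/s²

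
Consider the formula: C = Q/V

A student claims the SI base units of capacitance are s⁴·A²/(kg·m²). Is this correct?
Units of each symbol in C = Q/V:
  Q (charge, in coulombs): s·A
  V (voltage, in volts): kg·m²/(s³·A)  → in the denominator, contributes s³·A/(kg·m²)

Multiplying the contributions: [s·A] · [s³·A/(kg·m²)]
Adding exponents of each base unit: kg: -1, m: -2, s: 4, A: 2
SI base units of capacitance: s⁴·A²/(kg·m²)

The claimed units s⁴·A²/(kg·m²) match the derived units, so the claim is correct.

Answer: Yes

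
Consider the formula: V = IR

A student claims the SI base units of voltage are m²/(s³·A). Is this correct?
Units of each symbol in V = IR:
  I (current): A
  R (resistance, in ohms): kg·m²/(s³·A²)

Multiplying the contributions: [A] · [kg·m²/(s³·A²)]
Adding exponents of each base unit: kg: 1, m: 2, s: -3, A: -1
SI base units of voltage: kg·m²/(s³·A)

The claimed units m²/(s³·A) (exponents m: 2, s: -3, A: -1) do not match the derived units kg·m²/(s³·A) (exponents kg: 1, m: 2, s: -3, A: -1), so the claim is incorrect.

Answer: No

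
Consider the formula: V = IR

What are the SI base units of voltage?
Units of each symbol in V = IR:
  I (current): A
  R (resistance, in ohms): kg·m²/(s³·A²)

Multiplying the contributions: [A] · [kg·m²/(s³·A²)]
Adding exponents of each base unit: kg: 1, m: 2, s: -3, A: -1
SI base units of voltage: kg·m²/(s³·A)

Answer: kg·m²/(s³·A)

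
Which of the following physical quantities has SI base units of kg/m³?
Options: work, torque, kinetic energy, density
Checking the SI base units of each option:
  work (W = Fd): kg·m²/s²  ✗
  torque (τ = Fr): kg·m²/s²  ✗
  kinetic energy (E = ½mv²): kg·m²/s²  ✗
  density (ρ = m/V): kg/m³  ✓ matches

Only density has units kg/m³.

Answer: density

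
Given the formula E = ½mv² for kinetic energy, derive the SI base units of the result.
Units of each symbol in E = ½mv²:
  m (mass): kg
  v (speed): m/s  → to the power 2, contributes m²/s²
  The factor ½ is dimensionless.

Multiplying the contributions: [kg] · [m²/s²]
Adding exponents of each base unit: kg: 1, m: 2, s: -2
SI base units of kinetic energy: kg·m²/s²

Answer: kg·m²/s²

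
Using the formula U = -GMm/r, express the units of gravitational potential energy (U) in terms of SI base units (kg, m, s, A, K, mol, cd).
Units of each symbol in U = -GMm/r:
  G (gravitational constant): m³/(kg·s²)
  M (mass): kg
  m (mass): kg
  r (distance): m  → in the denominator, contributes 1/m
  The minus sign does not affect the units.

Multiplying the contributions: [m³/(kg·s²)] · [kg] · [kg] · [1/m]
Adding exponents of each base unit: kg: 1, m: 2, s: -2
SI base units of gravitational potential energy: kg·m²/s²

Answer: kg·m²/s²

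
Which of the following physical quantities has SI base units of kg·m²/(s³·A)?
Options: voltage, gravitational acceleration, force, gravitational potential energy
Checking the SI base units of each option:
  voltage (V = IR): kg·m²/(s³·A)  ✓ matches
  gravitational acceleration (g = GM/r²): m/s²  ✗
  force (F = ma): kg·m/s²  ✗
  gravitational potential energy (U = -GMm/r): kg·m²/s²  ✗

Only voltage has units kg·m²/(s³·A).

Answer: voltage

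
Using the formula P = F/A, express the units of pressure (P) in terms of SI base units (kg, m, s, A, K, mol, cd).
Units of each symbol in P = F/A:
  F (force): kg·m/s²
  A (area): m²  → in the denominator, contributes 1/m²

Multiplying the contributions: [kg·m/s²] · [1/m²]
Adding exponents of each base unit: kg: 1, m: -1, s: -2
SI base units of pressure: kg/(m·s²)

Answer: kg/(m·s²)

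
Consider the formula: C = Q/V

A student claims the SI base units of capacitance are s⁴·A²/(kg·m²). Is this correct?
Units of each symbol in C = Q/V:
  Q (charge, in coulombs): s·A
  V (voltage, in volts): kg·m²/(s³·A)  → in the denominator, contributes s³·A/(kg·m²)

Multiplying the contributions: [s·A] · [s³·A/(kg·m²)]
Adding exponents of each base unit: kg: -1, m: -2, s: 4, A: 2
SI base units of capacitance: s⁴·A²/(kg·m²)

The claimed units s⁴·A²/(kg·m²) match the derived units, so the claim is correct.

Answer: Yes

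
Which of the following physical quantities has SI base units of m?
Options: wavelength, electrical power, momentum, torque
Checking the SI base units of each option:
  wavelength (λ = v/f): m  ✓ matches
  electrical power (P = IV): kg·m²/s³  ✗
  momentum (p = mv): kg·m/s  ✗
  torque (τ = Fr): kg·m²/s²  ✗

Only wavelength has units m.

Answer: wavelength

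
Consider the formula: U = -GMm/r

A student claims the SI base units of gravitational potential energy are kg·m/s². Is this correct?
Units of each symbol in U = -GMm/r:
  G (gravitational constant): m³/(kg·s²)
  M (mass): kg
  m (mass): kg
  r (distance): m  → in the denominator, contributes 1/m
  The minus sign does not affect the units.

Multiplying the contributions: [m³/(kg·s²)] · [kg] · [kg] · [1/m]
Adding exponents of each base unit: kg: 1, m: 2, s: -2
SI base units of gravitational potential energy: kg·m²/s²

The claimed units kg·m/s² (exponents kg: 1, m: 1, s: -2) do not match the derived units kg·m²/s² (exponents kg: 1, m: 2, s: -2), so the claim is incorrect.

Answer: No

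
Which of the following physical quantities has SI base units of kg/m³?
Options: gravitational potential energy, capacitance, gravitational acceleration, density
Checking the SI base units of each option:
  gravitational potential energy (U = -GMm/r): kg·m²/s²  ✗
  capacitance (C = Q/V): s⁴·A²/(kg·m²)  ✗
  gravitational acceleration (g = GM/r²): m/s²  ✗
  density (ρ = m/V): kg/m³  ✓ matches

Only density has units kg/m³.

Answer: density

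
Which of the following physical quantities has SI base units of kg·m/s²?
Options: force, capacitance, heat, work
Checking the SI base units of each option:
  force (F = ma): kg·m/s²  ✓ matches
  capacitance (C = Q/V): s⁴·A²/(kg·m²)  ✗
  heat (Q = mcΔT): kg·m²/s²  ✗
  work (W = Fd): kg·m²/s²  ✗

Only force has units kg·m/s².

Answer: force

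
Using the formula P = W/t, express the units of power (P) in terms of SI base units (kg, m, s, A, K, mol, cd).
Units of each symbol in P = W/t:
  W (work): kg·m²/s²
  t (time): s  → in the denominator, contributes 1/s

Multiplying the contributions: [kg·m²/s²] · [1/s]
Adding exponents of each base unit: kg: 1, m: 2, s: -3
SI base units of power: kg·m²/s³

Answer: kg·m²/s³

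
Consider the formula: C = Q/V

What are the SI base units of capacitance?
Units of each symbol in C = Q/V:
  Q (charge, in coulombs): s·A
  V (voltage, in volts): kg·m²/(s³·A)  → in the denominator, contributes s³·A/(kg·m²)

Multiplying the contributions: [s·A] · [s³·A/(kg·m²)]
Adding exponents of each base unit: kg: -1, m: -2, s: 4, A: 2
SI base units of capacitance: s⁴·A²/(kg·m²)

Answer: s⁴·A²/(kg·m²)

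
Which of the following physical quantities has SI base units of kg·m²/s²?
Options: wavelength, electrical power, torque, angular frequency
Checking the SI base units of each option:
  wavelength (λ = v/f): m  ✗
  electrical power (P = IV): kg·m²/s³  ✗
  torque (τ = Fr): kg·m²/s²  ✓ matches
  angular frequency (ω = 2πf): 1/s  ✗

Only torque has units kg·m²/s².

Answer: torque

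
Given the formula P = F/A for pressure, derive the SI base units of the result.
Units of each symbol in P = F/A:
  F (force): kg·m/s²
  A (area): m²  → in the denominator, contributes 1/m²

Multiplying the contributions: [kg·m/s²] · [1/m²]
Adding exponents of each base unit: kg: 1, m: -1, s: -2
SI base units of pressure: kg/(m·s²)

Answer: kg/(m·s²)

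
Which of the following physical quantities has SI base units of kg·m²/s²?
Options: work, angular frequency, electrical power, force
Checking the SI base units of each option:
  work (W = Fd): kg·m²/s²  ✓ matches
  angular frequency (ω = 2πf): 1/s  ✗
  electrical power (P = IV): kg·m²/s³  ✗
  force (F = ma): kg·m/s²  ✗

Only work has units kg·m²/s².

Answer: work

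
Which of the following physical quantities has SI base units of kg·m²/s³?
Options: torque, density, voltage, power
Checking the SI base units of each option:
  torque (τ = Fr): kg·m²/s²  ✗
  density (ρ = m/V): kg/m³  ✗
  voltage (V = IR): kg·m²/(s³·A)  ✗
  power (P = W/t): kg·m²/s³  ✓ matches

Only power has units kg·m²/s³.

Answer: power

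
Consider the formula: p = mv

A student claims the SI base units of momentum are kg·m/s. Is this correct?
Units of each symbol in p = mv:
  m (mass): kg
  v (velocity): m/s

Multiplying the contributions: [kg] · [m/s]
Adding exponents of each base unit: kg: 1, m: 1, s: -1
SI base units of momentum: kg·m/s

The claimed units kg·m/s match the derived units, so the claim is correct.

Answer: Yes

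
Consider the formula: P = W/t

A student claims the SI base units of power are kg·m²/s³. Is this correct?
Units of each symbol in P = W/t:
  W (work): kg·m²/s²
  t (time): s  → in the denominator, contributes 1/s

Multiplying the contributions: [kg·m²/s²] · [1/s]
Adding exponents of each base unit: kg: 1, m: 2, s: -3
SI base units of power: kg·m²/s³

The claimed units kg·m²/s³ match the derived units, so the claim is correct.

Answer: Yes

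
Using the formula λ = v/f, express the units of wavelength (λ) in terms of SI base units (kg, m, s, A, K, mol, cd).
Units of each symbol in λ = v/f:
  v (wave speed): m/s
  f (frequency): 1/s  → in the denominator, contributes s

Multiplying the contributions: [m/s] · [s]
Adding exponents of each base unit: m: 1
SI base units of wavelength: m

Answer: m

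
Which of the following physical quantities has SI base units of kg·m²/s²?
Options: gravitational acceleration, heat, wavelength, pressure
Checking the SI base units of each option:
  gravitational acceleration (g = GM/r²): m/s²  ✗
  heat (Q = mcΔT): kg·m²/s²  ✓ matches
  wavelength (λ = v/f): m  ✗
  pressure (P = F/A): kg/(m·s²)  ✗

Only heat has units kg·m²/s².

Answer: heat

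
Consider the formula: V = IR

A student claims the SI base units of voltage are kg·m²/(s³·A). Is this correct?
Units of each symbol in V = IR:
  I (current): A
  R (resistance, in ohms): kg·m²/(s³·A²)

Multiplying the contributions: [A] · [kg·m²/(s³·A²)]
Adding exponents of each base unit: kg: 1, m: 2, s: -3, A: -1
SI base units of voltage: kg·m²/(s³·A)

The claimed units kg·m²/(s³·A) match the derived units, so the claim is correct.

Answer: Yes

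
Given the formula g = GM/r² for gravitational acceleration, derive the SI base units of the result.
Units of each symbol in g = GM/r²:
  G (gravitational constant): m³/(kg·s²)
  M (mass): kg
  r (distance): m  → to the power 2 in the denominator, contributes 1/m²

Multiplying the contributions: [m³/(kg·s²)] · [kg] · [1/m²]
Adding exponents of each base unit: m: 1, s: -2
SI base units of gravitational acceleration: m/s²

Answer: m/s²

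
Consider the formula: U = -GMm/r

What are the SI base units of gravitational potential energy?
Units of each symbol in U = -GMm/r:
  G (gravitational constant): m³/(kg·s²)
  M (mass): kg
  m (mass): kg
  r (distance): m  → in the denominator, contributes 1/m
  The minus sign does not affect the units.

Multiplying the contributions: [m³/(kg·s²)] · [kg] · [kg] · [1/m]
Adding exponents of each base unit: kg: 1, m: 2, s: -2
SI base units of gravitational potential energy: kg·m²/s²

Answer: kg·m²/s²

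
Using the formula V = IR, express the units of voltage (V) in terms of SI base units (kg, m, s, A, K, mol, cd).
Units of each symbol in V = IR:
  I (current): A
  R (resistance, in ohms): kg·m²/(s³·A²)

Multiplying the contributions: [A] · [kg·m²/(s³·A²)]
Adding exponents of each base unit: kg: 1, m: 2, s: -3, A: -1
SI base units of voltage: kg·m²/(s³·A)

Answer: kg·m²/(s³·A)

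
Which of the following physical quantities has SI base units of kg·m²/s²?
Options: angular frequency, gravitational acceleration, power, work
Checking the SI base units of each option:
  angular frequency (ω = 2πf): 1/s  ✗
  gravitational acceleration (g = GM/r²): m/s²  ✗
  power (P = W/t): kg·m²/s³  ✗
  work (W = Fd): kg·m²/s²  ✓ matches

Only work has units kg·m²/s².

Answer: work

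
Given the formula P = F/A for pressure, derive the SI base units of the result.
Units of each symbol in P = F/A:
  F (force): kg·m/s²
  A (area): m²  → in the denominator, contributes 1/m²

Multiplying the contributions: [kg·m/s²] · [1/m²]
Adding exponents of each base unit: kg: 1, m: -1, s: -2
SI base units of pressure: kg/(m·s²)

Answer: kg/(m·s²)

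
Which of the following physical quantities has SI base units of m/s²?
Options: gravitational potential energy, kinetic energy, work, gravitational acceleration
Checking the SI base units of each option:
  gravitational potential energy (U = -GMm/r): kg·m²/s²  ✗
  kinetic energy (E = ½mv²): kg·m²/s²  ✗
  work (W = Fd): kg·m²/s²  ✗
  gravitational acceleration (g = GM/r²): m/s²  ✓ matches

Only gravitational acceleration has units m/s².

Answer: gravitational acceleration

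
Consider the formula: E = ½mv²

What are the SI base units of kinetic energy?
Units of each symbol in E = ½mv²:
  m (mass): kg
  v (speed): m/s  → to the power 2, contributes m²/s²
  The factor ½ is dimensionless.

Multiplying the contributions: [kg] · [m²/s²]
Adding exponents of each base unit: kg: 1, m: 2, s: -2
SI base units of kinetic energy: kg·m²/s²

Answer: kg·m²/s²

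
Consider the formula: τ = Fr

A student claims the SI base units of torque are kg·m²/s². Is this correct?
Units of each symbol in τ = Fr:
  F (force): kg·m/s²
  r (lever arm): m

Multiplying the contributions: [kg·m/s²] · [m]
Adding exponents of each base unit: kg: 1, m: 2, s: -2
SI base units of torque: kg·m²/s²

The claimed units kg·m²/s² match the derived units, so the claim is correct.

Answer: Yes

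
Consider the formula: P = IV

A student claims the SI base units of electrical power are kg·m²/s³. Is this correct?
Units of each symbol in P = IV:
  I (current): A
  V (voltage, in volts): kg·m²/(s³·A)

Multiplying the contributions: [A] · [kg·m²/(s³·A)]
Adding exponents of each base unit: kg: 1, m: 2, s: -3
SI base units of electrical power: kg·m²/s³

The claimed units kg·m²/s³ match the derived units, so the claim is correct.

Answer: Yes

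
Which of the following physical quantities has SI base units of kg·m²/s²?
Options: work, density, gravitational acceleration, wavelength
Checking the SI base units of each option:
  work (W = Fd): kg·m²/s²  ✓ matches
  density (ρ = m/V): kg/m³  ✗
  gravitational acceleration (g = GM/r²): m/s²  ✗
  wavelength (λ = v/f): m  ✗

Only work has units kg·m²/s².

Answer: work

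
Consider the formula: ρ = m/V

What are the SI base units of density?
Units of each symbol in ρ = m/V:
  m (mass): kg
  V (volume): m³  → in the denominator, contributes 1/m³

Multiplying the contributions: [kg] · [1/m³]
Adding exponents of each base unit: kg: 1, m: -3
SI base units of density: kg/m³

Answer: kg/m³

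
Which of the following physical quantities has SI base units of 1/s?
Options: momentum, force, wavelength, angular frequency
Checking the SI base units of each option:
  momentum (p = mv): kg·m/s  ✗
  force (F = ma): kg·m/s²  ✗
  wavelength (λ = v/f): m  ✗
  angular frequency (ω = 2πf): 1/s  ✓ matches

Only angular frequency has units 1/s.

Answer: angular frequency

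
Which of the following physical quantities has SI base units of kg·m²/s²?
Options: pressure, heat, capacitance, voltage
Checking the SI base units of each option:
  pressure (P = F/A): kg/(m·s²)  ✗
  heat (Q = mcΔT): kg·m²/s²  ✓ matches
  capacitance (C = Q/V): s⁴·A²/(kg·m²)  ✗
  voltage (V = IR): kg·m²/(s³·A)  ✗

Only heat has units kg·m²/s².

Answer: heat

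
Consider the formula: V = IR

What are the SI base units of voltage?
Units of each symbol in V = IR:
  I (current): A
  R (resistance, in ohms): kg·m²/(s³·A²)

Multiplying the contributions: [A] · [kg·m²/(s³·A²)]
Adding exponents of each base unit: kg: 1, m: 2, s: -3, A: -1
SI base units of voltage: kg·m²/(s³·A)

Answer: kg·m²/(s³·A)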